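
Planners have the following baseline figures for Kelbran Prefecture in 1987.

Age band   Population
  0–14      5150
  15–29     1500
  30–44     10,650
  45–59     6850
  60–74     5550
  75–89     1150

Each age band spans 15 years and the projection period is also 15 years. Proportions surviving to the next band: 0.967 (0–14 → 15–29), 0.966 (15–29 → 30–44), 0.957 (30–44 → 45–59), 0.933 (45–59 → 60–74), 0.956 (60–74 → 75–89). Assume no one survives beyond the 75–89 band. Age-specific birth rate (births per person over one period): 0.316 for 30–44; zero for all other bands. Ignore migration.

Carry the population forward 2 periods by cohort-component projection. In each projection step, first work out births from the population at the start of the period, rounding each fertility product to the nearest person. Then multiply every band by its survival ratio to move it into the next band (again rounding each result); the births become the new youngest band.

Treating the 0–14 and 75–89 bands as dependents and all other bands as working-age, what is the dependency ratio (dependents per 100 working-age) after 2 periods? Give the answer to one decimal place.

34.6

— Period 1 —
Births: 10650 × 0.316 = 3365
15–29: 5150 × 0.967 = 4980
30–44: 1500 × 0.966 = 1449
45–59: 10650 × 0.957 = 10192
60–74: 6850 × 0.933 = 6391
75–89: 5550 × 0.956 = 5306
End of period: [3365, 4980, 1449, 10192, 6391, 5306]
— Period 2 —
Births: 1449 × 0.316 = 458
15–29: 3365 × 0.967 = 3254
30–44: 4980 × 0.966 = 4811
45–59: 1449 × 0.957 = 1387
60–74: 10192 × 0.933 = 9509
75–89: 6391 × 0.956 = 6110
End of period: [458, 3254, 4811, 1387, 9509, 6110]
Dependents (band 0–14 + band 75–89) = 458 + 6110 = 6568; working-age = 18961; ratio = 6568/18961 × 100 = 34.6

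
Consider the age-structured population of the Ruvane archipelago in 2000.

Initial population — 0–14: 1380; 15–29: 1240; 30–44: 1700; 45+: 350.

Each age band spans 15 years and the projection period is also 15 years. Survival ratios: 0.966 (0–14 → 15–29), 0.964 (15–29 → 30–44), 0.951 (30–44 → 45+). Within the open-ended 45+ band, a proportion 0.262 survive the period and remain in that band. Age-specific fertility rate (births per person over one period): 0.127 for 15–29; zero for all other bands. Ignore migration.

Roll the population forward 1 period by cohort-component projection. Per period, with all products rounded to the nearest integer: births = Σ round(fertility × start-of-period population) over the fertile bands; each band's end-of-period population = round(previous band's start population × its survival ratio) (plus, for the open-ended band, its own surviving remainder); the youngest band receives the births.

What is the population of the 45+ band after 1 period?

(Groups numbered youngest = 1 to oldest = 4.)
— Period 1 —
Births: 1240 * 0.127 = 157
Group 2: 1380 * 0.966 = 1333
Group 3: 1240 * 0.964 = 1195
Group 4: 1700 * 0.951 + 350 * 0.262 = 1617 + 92 = 1709
Giving 157 / 1333 / 1195 / 1709.

1709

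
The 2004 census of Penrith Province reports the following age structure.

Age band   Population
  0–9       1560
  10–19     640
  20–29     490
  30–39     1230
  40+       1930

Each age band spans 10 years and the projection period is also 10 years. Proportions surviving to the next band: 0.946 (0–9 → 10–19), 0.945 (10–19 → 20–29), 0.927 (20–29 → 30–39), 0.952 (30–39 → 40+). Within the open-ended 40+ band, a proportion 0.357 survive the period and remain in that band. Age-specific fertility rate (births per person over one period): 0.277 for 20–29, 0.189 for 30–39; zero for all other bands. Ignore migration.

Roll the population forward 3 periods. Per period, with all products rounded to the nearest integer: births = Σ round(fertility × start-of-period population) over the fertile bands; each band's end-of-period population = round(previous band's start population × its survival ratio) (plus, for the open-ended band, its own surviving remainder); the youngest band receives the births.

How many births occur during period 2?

254

After projecting period 1:
Births: 490 * 0.277 = 136, 1230 * 0.189 = 232 ⇒ total 368
10–19: 1560 * 0.946 = 1476
20–29: 640 * 0.945 = 605
30–39: 490 * 0.927 = 454
40+: 1230 * 0.952 + 1930 * 0.357 = 1171 + 689 = 1860
→ [368, 1476, 605, 454, 1860]
After projecting period 2:
Births: 605 * 0.277 = 168, 454 * 0.189 = 86 ⇒ total 254
10–19: 368 * 0.946 = 348
20–29: 1476 * 0.945 = 1395
30–39: 605 * 0.927 = 561
40+: 454 * 0.952 + 1860 * 0.357 = 432 + 664 = 1096
→ [254, 348, 1395, 561, 1096]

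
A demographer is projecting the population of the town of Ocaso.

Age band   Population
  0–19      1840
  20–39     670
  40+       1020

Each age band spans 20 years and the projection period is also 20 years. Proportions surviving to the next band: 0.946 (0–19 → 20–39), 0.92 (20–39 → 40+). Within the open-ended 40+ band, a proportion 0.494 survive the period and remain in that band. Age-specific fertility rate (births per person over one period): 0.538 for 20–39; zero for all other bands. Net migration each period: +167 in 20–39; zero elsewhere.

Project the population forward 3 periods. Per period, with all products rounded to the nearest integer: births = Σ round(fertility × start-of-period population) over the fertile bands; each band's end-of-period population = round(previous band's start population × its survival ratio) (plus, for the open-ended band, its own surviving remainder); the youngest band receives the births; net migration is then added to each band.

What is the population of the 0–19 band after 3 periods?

Numbering the bands 1..3 from youngest to oldest:
Period 1.
Births: 670 × 0.538 = 360
Band 2: 1840 × 0.946 = 1741
Band 3: 670 × 0.92 + 1020 × 0.494 = 616 + 504 = 1120
Net migration: Band 2 + 167 → 1908
Population now: 0–19=360, 20–39=1908, 40+=1120
Period 2.
Births: 1908 × 0.538 = 1027
Band 2: 360 × 0.946 = 341
Band 3: 1908 × 0.92 + 1120 × 0.494 = 1755 + 553 = 2308
Net migration: Band 2 + 167 → 508
Population now: 0–19=1027, 20–39=508, 40+=2308
Period 3.
Births: 508 × 0.538 = 273
Band 2: 1027 × 0.946 = 972
Band 3: 508 × 0.92 + 2308 × 0.494 = 467 + 1140 = 1607
Net migration: Band 2 + 167 → 1139
Population now: 0–19=273, 20–39=1139, 40+=1607

273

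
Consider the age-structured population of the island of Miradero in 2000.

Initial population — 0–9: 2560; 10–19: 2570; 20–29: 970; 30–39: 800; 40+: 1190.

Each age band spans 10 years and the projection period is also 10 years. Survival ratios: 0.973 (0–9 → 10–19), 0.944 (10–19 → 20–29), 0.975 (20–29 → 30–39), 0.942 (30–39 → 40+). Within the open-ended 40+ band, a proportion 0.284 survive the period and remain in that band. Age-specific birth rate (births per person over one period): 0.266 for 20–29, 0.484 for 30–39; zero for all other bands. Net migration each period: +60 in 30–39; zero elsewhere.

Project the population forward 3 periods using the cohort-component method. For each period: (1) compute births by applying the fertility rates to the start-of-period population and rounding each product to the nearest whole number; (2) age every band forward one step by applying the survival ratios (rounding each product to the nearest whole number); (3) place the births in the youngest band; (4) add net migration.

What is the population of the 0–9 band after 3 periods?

Numbering the bands 1..5 from youngest to oldest:
[period 1]
Births: 970 * 0.266 = 258 ; 800 * 0.484 = 387 → total 645
Band 2: 2560 * 0.973 = 2491
Band 3: 2570 * 0.944 = 2426
Band 4: 970 * 0.975 = 946
Band 5: 800 * 0.942 + 1190 * 0.284 = 754 + 338 = 1092
Net migration: Band 4 + 60 → 1006
End of period: [645, 2491, 2426, 1006, 1092]
[period 2]
Births: 2426 * 0.266 = 645 ; 1006 * 0.484 = 487 → total 1132
Band 2: 645 * 0.973 = 628
Band 3: 2491 * 0.944 = 2352
Band 4: 2426 * 0.975 = 2365
Band 5: 1006 * 0.942 + 1092 * 0.284 = 948 + 310 = 1258
Net migration: Band 4 + 60 → 2425
End of period: [1132, 628, 2352, 2425, 1258]
[period 3]
Births: 2352 * 0.266 = 626 ; 2425 * 0.484 = 1174 → total 1800
Band 2: 1132 * 0.973 = 1101
Band 3: 628 * 0.944 = 593
Band 4: 2352 * 0.975 = 2293
Band 5: 2425 * 0.942 + 1258 * 0.284 = 2284 + 357 = 2641
Net migration: Band 4 + 60 → 2353
End of period: [1800, 1101, 593, 2353, 2641]

1800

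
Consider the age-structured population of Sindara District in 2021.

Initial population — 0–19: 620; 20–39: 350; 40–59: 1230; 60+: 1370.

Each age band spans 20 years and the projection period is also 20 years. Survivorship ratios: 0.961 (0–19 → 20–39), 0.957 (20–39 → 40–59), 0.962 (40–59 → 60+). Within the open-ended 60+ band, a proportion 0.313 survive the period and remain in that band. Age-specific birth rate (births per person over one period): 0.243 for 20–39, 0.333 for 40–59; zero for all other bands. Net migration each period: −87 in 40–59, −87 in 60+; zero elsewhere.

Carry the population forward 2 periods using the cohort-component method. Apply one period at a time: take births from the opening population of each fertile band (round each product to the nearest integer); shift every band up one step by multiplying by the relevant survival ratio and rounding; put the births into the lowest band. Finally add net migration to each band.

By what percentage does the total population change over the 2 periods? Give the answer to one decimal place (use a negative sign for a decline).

Let band 1 be 0–19 through band 4 = 60+.
After projecting period 1:
Births: 350 × 0.243 = 85  |  1230 × 0.333 = 410 → total 495
Band 2: 620 × 0.961 = 596
Band 3: 350 × 0.957 = 335
Band 4: 1230 × 0.962 + 1370 × 0.313 = 1183 + 429 = 1612
Net migration: Band 3 − 87 → 248; Band 4 − 87 → 1525
→ [495, 596, 248, 1525]
After projecting period 2:
Births: 596 × 0.243 = 145  |  248 × 0.333 = 83 → total 228
Band 2: 495 × 0.961 = 476
Band 3: 596 × 0.957 = 570
Band 4: 248 × 0.962 + 1525 × 0.313 = 239 + 477 = 716
Net migration: Band 3 − 87 → 483; Band 4 − 87 → 629
→ [228, 476, 483, 629]
Total: 3570 → 1816; change = -1754; percentage change = -49.1%

-49.1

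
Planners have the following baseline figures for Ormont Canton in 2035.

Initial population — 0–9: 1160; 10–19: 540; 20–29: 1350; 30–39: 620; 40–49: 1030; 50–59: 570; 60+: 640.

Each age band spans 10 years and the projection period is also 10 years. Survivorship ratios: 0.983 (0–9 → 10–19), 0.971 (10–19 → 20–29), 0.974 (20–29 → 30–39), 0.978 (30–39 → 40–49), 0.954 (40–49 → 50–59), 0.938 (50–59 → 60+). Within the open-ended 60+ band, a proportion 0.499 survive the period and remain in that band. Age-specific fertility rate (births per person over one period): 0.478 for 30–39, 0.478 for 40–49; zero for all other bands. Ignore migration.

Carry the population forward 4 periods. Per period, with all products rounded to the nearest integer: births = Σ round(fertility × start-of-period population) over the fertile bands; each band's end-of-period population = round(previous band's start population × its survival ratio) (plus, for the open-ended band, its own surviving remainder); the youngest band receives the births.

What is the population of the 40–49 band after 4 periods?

Let group 1 be 0–9 through group 7 = 60+.
[period 1]
Births: 620 × 0.478 = 296  |  1030 × 0.478 = 492 → total 788
Group 2: 1160 × 0.983 = 1140
Group 3: 540 × 0.971 = 524
Group 4: 1350 × 0.974 = 1315
Group 5: 620 × 0.978 = 606
Group 6: 1030 × 0.954 = 983
Group 7: 570 × 0.938 + 640 × 0.499 = 535 + 319 = 854
Giving 788 / 1140 / 524 / 1315 / 606 / 983 / 854.
[period 2]
Births: 1315 × 0.478 = 629  |  606 × 0.478 = 290 → total 919
Group 2: 788 × 0.983 = 775
Group 3: 1140 × 0.971 = 1107
Group 4: 524 × 0.974 = 510
Group 5: 1315 × 0.978 = 1286
Group 6: 606 × 0.954 = 578
Group 7: 983 × 0.938 + 854 × 0.499 = 922 + 426 = 1348
Giving 919 / 775 / 1107 / 510 / 1286 / 578 / 1348.
[period 3]
Births: 510 × 0.478 = 244  |  1286 × 0.478 = 615 → total 859
Group 2: 919 × 0.983 = 903
Group 3: 775 × 0.971 = 753
Group 4: 1107 × 0.974 = 1078
Group 5: 510 × 0.978 = 499
Group 6: 1286 × 0.954 = 1227
Group 7: 578 × 0.938 + 1348 × 0.499 = 542 + 673 = 1215
Giving 859 / 903 / 753 / 1078 / 499 / 1227 / 1215.
[period 4]
Births: 1078 × 0.478 = 515  |  499 × 0.478 = 239 → total 754
Group 2: 859 × 0.983 = 844
Group 3: 903 × 0.971 = 877
Group 4: 753 × 0.974 = 733
Group 5: 1078 × 0.978 = 1054
Group 6: 499 × 0.954 = 476
Group 7: 1227 × 0.938 + 1215 × 0.499 = 1151 + 606 = 1757
Giving 754 / 844 / 877 / 733 / 1054 / 476 / 1757.

1054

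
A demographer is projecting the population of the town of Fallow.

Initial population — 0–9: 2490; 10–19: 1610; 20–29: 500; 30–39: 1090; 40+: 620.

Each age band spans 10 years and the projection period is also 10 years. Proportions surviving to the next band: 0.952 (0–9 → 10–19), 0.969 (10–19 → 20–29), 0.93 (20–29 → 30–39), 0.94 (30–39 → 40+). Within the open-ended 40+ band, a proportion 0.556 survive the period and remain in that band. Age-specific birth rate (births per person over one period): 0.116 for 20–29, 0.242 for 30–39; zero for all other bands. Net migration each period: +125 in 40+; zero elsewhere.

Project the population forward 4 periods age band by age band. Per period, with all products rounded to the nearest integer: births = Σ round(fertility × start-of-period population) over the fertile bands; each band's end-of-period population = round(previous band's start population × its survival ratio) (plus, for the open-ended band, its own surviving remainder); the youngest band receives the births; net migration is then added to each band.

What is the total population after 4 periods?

5077

After projecting period 1:
Births: 500 × 0.116 = 58  |  1090 × 0.242 = 264 → 322
10–19: 2490 × 0.952 = 2370
20–29: 1610 × 0.969 = 1560
30–39: 500 × 0.93 = 465
40+: 1090 × 0.94 + 620 × 0.556 = 1025 + 345 = 1370
Net migration: 40+ + 125 → 1495
End of period: [322, 2370, 1560, 465, 1495]
After projecting period 2:
Births: 1560 × 0.116 = 181  |  465 × 0.242 = 113 → 294
10–19: 322 × 0.952 = 307
20–29: 2370 × 0.969 = 2297
30–39: 1560 × 0.93 = 1451
40+: 465 × 0.94 + 1495 × 0.556 = 437 + 831 = 1268
Net migration: 40+ + 125 → 1393
End of period: [294, 307, 2297, 1451, 1393]
After projecting period 3:
Births: 2297 × 0.116 = 266  |  1451 × 0.242 = 351 → 617
10–19: 294 × 0.952 = 280
20–29: 307 × 0.969 = 297
30–39: 2297 × 0.93 = 2136
40+: 1451 × 0.94 + 1393 × 0.556 = 1364 + 775 = 2139
Net migration: 40+ + 125 → 2264
End of period: [617, 280, 297, 2136, 2264]
After projecting period 4:
Births: 297 × 0.116 = 34  |  2136 × 0.242 = 517 → 551
10–19: 617 × 0.952 = 587
20–29: 280 × 0.969 = 271
30–39: 297 × 0.93 = 276
40+: 2136 × 0.94 + 2264 × 0.556 = 2008 + 1259 = 3267
Net migration: 40+ + 125 → 3392
End of period: [551, 587, 271, 276, 3392]
Total after period 4: 551 + 587 + 271 + 276 + 3392 = 5077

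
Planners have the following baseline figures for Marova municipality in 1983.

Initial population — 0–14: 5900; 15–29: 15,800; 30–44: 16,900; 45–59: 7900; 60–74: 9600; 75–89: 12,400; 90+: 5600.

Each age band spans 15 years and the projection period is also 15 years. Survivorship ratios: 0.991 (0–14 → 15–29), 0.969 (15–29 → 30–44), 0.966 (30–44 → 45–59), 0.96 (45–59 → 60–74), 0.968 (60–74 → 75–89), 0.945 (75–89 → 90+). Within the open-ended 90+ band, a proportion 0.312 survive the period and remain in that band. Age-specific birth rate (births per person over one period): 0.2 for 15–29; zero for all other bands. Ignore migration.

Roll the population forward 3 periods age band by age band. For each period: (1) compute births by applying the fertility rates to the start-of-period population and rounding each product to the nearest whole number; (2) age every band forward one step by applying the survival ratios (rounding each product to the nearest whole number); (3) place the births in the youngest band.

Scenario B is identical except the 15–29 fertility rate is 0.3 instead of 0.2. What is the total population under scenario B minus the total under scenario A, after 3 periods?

— Period 1 —
Births: 15800 × 0.2 = 3160
15–29: 5900 × 0.991 = 5847
30–44: 15800 × 0.969 = 15310
45–59: 16900 × 0.966 = 16325
60–74: 7900 × 0.96 = 7584
75–89: 9600 × 0.968 = 9293
90+: 12400 × 0.945 + 5600 × 0.312 = 11718 + 1747 = 13465
Population now: 0–14=3160, 15–29=5847, 30–44=15310, 45–59=16325, 60–74=7584, 75–89=9293, 90+=13465
— Period 2 —
Births: 5847 × 0.2 = 1169
15–29: 3160 × 0.991 = 3132
30–44: 5847 × 0.969 = 5666
45–59: 15310 × 0.966 = 14789
60–74: 16325 × 0.96 = 15672
75–89: 7584 × 0.968 = 7341
90+: 9293 × 0.945 + 13465 × 0.312 = 8782 + 4201 = 12983
Population now: 0–14=1169, 15–29=3132, 30–44=5666, 45–59=14789, 60–74=15672, 75–89=7341, 90+=12983
— Period 3 —
Births: 3132 × 0.2 = 626
15–29: 1169 × 0.991 = 1158
30–44: 3132 × 0.969 = 3035
45–59: 5666 × 0.966 = 5473
60–74: 14789 × 0.96 = 14197
75–89: 15672 × 0.968 = 15170
90+: 7341 × 0.945 + 12983 × 0.312 = 6937 + 4051 = 10988
Population now: 0–14=626, 15–29=1158, 30–44=3035, 45–59=5473, 60–74=14197, 75–89=15170, 90+=10988
Scenario A total after 3 periods: 50647
Scenario B projection —
— Period 1 —
Births: 15800 × 0.3 = 4740
15–29: 5900 × 0.991 = 5847
30–44: 15800 × 0.969 = 15310
45–59: 16900 × 0.966 = 16325
60–74: 7900 × 0.96 = 7584
75–89: 9600 × 0.968 = 9293
90+: 12400 × 0.945 + 5600 × 0.312 = 11718 + 1747 = 13465
Population now: 0–14=4740, 15–29=5847, 30–44=15310, 45–59=16325, 60–74=7584, 75–89=9293, 90+=13465
— Period 2 —
Births: 5847 × 0.3 = 1754
15–29: 4740 × 0.991 = 4697
30–44: 5847 × 0.969 = 5666
45–59: 15310 × 0.966 = 14789
60–74: 16325 × 0.96 = 15672
75–89: 7584 × 0.968 = 7341
90+: 9293 × 0.945 + 13465 × 0.312 = 8782 + 4201 = 12983
Population now: 0–14=1754, 15–29=4697, 30–44=5666, 45–59=14789, 60–74=15672, 75–89=7341, 90+=12983
— Period 3 —
Births: 4697 × 0.3 = 1409
15–29: 1754 × 0.991 = 1738
30–44: 4697 × 0.969 = 4551
45–59: 5666 × 0.966 = 5473
60–74: 14789 × 0.96 = 14197
75–89: 15672 × 0.968 = 15170
90+: 7341 × 0.945 + 12983 × 0.312 = 6937 + 4051 = 10988
Population now: 0–14=1409, 15–29=1738, 30–44=4551, 45–59=5473, 60–74=14197, 75–89=15170, 90+=10988
Scenario B total after 3 periods: 53526
Difference B − A = 53526 − 50647 = 2879

2879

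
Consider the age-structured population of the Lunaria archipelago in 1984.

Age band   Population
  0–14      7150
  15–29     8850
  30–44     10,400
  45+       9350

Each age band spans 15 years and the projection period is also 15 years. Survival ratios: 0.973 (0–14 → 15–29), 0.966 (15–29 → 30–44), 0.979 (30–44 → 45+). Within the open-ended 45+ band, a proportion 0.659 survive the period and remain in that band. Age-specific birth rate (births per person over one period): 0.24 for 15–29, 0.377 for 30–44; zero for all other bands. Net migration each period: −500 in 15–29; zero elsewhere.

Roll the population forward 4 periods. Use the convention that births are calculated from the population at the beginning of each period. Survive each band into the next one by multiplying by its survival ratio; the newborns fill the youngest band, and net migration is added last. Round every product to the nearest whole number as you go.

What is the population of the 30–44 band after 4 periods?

Call the bands 1 to 4, youngest first.
Period 1:
Births: 8850 × 0.24 = 2124  |  10400 × 0.377 = 3921 → 6045
Band 2: 7150 × 0.973 = 6957
Band 3: 8850 × 0.966 = 8549
Band 4: 10400 × 0.979 + 9350 × 0.659 = 10182 + 6162 = 16344
Net migration: Band 2 − 500 → 6457
Giving 6045 / 6457 / 8549 / 16344.
Period 2:
Births: 6457 × 0.24 = 1550  |  8549 × 0.377 = 3223 → 4773
Band 2: 6045 × 0.973 = 5882
Band 3: 6457 × 0.966 = 6237
Band 4: 8549 × 0.979 + 16344 × 0.659 = 8369 + 10771 = 19140
Net migration: Band 2 − 500 → 5382
Giving 4773 / 5382 / 6237 / 19140.
Period 3:
Births: 5382 × 0.24 = 1292  |  6237 × 0.377 = 2351 → 3643
Band 2: 4773 × 0.973 = 4644
Band 3: 5382 × 0.966 = 5199
Band 4: 6237 × 0.979 + 19140 × 0.659 = 6106 + 12613 = 18719
Net migration: Band 2 − 500 → 4144
Giving 3643 / 4144 / 5199 / 18719.
Period 4:
Births: 4144 × 0.24 = 995  |  5199 × 0.377 = 1960 → 2955
Band 2: 3643 × 0.973 = 3545
Band 3: 4144 × 0.966 = 4003
Band 4: 5199 × 0.979 + 18719 × 0.659 = 5090 + 12336 = 17426
Net migration: Band 2 − 500 → 3045
Giving 2955 / 3045 / 4003 / 17426.

4003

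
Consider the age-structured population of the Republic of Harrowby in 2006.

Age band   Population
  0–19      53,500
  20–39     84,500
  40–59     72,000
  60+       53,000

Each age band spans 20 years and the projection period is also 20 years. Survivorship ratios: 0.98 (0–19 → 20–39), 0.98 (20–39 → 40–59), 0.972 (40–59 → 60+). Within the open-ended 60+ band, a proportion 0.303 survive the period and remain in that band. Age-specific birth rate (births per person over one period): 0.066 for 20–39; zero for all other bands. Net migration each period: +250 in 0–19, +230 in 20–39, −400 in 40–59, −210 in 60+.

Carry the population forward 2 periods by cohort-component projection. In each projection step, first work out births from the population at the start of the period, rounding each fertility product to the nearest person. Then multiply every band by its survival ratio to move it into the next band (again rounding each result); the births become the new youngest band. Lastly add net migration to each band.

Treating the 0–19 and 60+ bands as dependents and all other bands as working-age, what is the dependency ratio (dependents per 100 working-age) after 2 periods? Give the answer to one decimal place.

191.8

Period 1:
Births: 84500 × 0.066 = 5577
20–39: 53500 × 0.98 = 52430
40–59: 84500 × 0.98 = 82810
60+: 72000 × 0.972 + 53000 × 0.303 = 69984 + 16059 = 86043
Net migration: 0–19 + 250 → 5827; 20–39 + 230 → 52660; 40–59 − 400 → 82410; 60+ − 210 → 85833
Population now: 0–19=5827, 20–39=52660, 40–59=82410, 60+=85833
Period 2:
Births: 52660 × 0.066 = 3476
20–39: 5827 × 0.98 = 5710
40–59: 52660 × 0.98 = 51607
60+: 82410 × 0.972 + 85833 × 0.303 = 80103 + 26007 = 106110
Net migration: 0–19 + 250 → 3726; 20–39 + 230 → 5940; 40–59 − 400 → 51207; 60+ − 210 → 105900
Population now: 0–19=3726, 20–39=5940, 40–59=51207, 60+=105900
Dependents (band 0–19 + band 60+) = 3726 + 105900 = 109626; working-age = 57147; ratio = 109626/57147 × 100 = 191.8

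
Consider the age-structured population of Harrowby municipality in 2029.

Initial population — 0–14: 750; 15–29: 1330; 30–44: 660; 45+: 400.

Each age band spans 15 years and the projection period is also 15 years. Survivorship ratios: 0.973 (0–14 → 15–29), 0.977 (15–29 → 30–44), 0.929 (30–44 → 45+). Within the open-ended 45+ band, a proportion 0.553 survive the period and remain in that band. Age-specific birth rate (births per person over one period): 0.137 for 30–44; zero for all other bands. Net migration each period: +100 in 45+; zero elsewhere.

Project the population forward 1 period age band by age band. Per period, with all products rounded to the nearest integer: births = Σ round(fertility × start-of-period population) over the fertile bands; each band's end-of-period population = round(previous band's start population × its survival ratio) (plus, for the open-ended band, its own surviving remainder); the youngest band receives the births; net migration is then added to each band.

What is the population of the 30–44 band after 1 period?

1299

Period 1.
Births: 660 * 0.137 = 90
15–29: 750 * 0.973 = 730
30–44: 1330 * 0.977 = 1299
45+: 660 * 0.929 + 400 * 0.553 = 613 + 221 = 834
Net migration: 45+ + 100 → 934
End of period: [90, 730, 1299, 934]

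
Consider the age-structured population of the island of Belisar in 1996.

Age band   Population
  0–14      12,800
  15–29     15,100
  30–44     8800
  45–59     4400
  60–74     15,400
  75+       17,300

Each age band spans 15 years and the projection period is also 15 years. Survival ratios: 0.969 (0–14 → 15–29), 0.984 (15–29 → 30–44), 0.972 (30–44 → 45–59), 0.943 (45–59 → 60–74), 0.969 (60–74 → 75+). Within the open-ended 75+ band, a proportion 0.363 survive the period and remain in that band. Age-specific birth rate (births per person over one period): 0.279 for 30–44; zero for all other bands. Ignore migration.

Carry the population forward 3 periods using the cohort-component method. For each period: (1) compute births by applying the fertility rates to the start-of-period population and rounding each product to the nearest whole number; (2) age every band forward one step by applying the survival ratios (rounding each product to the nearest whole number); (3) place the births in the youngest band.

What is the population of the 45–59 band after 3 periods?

— Period 1 —
Births: 8800 × 0.279 = 2455
15–29: 12800 × 0.969 = 12403
30–44: 15100 × 0.984 = 14858
45–59: 8800 × 0.972 = 8554
60–74: 4400 × 0.943 = 4149
75+: 15400 × 0.969 + 17300 × 0.363 = 14923 + 6280 = 21203
Population now: 0–14=2455, 15–29=12403, 30–44=14858, 45–59=8554, 60–74=4149, 75+=21203
— Period 2 —
Births: 14858 × 0.279 = 4145
15–29: 2455 × 0.969 = 2379
30–44: 12403 × 0.984 = 12205
45–59: 14858 × 0.972 = 14442
60–74: 8554 × 0.943 = 8066
75+: 4149 × 0.969 + 21203 × 0.363 = 4020 + 7697 = 11717
Population now: 0–14=4145, 15–29=2379, 30–44=12205, 45–59=14442, 60–74=8066, 75+=11717
— Period 3 —
Births: 12205 × 0.279 = 3405
15–29: 4145 × 0.969 = 4017
30–44: 2379 × 0.984 = 2341
45–59: 12205 × 0.972 = 11863
60–74: 14442 × 0.943 = 13619
75+: 8066 × 0.969 + 11717 × 0.363 = 7816 + 4253 = 12069
Population now: 0–14=3405, 15–29=4017, 30–44=2341, 45–59=11863, 60–74=13619, 75+=12069

11863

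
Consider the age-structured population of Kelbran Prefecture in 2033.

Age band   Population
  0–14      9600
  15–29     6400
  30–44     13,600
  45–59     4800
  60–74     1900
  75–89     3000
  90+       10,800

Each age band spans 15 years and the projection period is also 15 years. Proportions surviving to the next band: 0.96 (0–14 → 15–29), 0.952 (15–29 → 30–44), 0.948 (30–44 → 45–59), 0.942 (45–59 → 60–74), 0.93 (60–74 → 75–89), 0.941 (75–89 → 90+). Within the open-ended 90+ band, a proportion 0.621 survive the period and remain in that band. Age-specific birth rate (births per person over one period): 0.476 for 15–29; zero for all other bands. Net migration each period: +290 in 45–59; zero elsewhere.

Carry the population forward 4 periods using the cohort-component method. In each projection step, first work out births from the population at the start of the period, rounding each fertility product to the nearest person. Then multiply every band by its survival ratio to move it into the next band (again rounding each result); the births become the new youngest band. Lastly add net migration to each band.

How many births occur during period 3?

Numbering the bands 1..7 from youngest to oldest:
— Period 1 —
Births: 6400 * 0.476 = 3046
Band 2: 9600 * 0.96 = 9216
Band 3: 6400 * 0.952 = 6093
Band 4: 13600 * 0.948 = 12893
Band 5: 4800 * 0.942 = 4522
Band 6: 1900 * 0.93 = 1767
Band 7: 3000 * 0.941 + 10800 * 0.621 = 2823 + 6707 = 9530
Net migration: Band 4 + 290 → 13183
Giving 3046 / 9216 / 6093 / 13183 / 4522 / 1767 / 9530.
— Period 2 —
Births: 9216 * 0.476 = 4387
Band 2: 3046 * 0.96 = 2924
Band 3: 9216 * 0.952 = 8774
Band 4: 6093 * 0.948 = 5776
Band 5: 13183 * 0.942 = 12418
Band 6: 4522 * 0.93 = 4205
Band 7: 1767 * 0.941 + 9530 * 0.621 = 1663 + 5918 = 7581
Net migration: Band 4 + 290 → 6066
Giving 4387 / 2924 / 8774 / 6066 / 12418 / 4205 / 7581.
— Period 3 —
Births: 2924 * 0.476 = 1392
Band 2: 4387 * 0.96 = 4212
Band 3: 2924 * 0.952 = 2784
Band 4: 8774 * 0.948 = 8318
Band 5: 6066 * 0.942 = 5714
Band 6: 12418 * 0.93 = 11549
Band 7: 4205 * 0.941 + 7581 * 0.621 = 3957 + 4708 = 8665
Net migration: Band 4 + 290 → 8608
Giving 1392 / 4212 / 2784 / 8608 / 5714 / 11549 / 8665.

1392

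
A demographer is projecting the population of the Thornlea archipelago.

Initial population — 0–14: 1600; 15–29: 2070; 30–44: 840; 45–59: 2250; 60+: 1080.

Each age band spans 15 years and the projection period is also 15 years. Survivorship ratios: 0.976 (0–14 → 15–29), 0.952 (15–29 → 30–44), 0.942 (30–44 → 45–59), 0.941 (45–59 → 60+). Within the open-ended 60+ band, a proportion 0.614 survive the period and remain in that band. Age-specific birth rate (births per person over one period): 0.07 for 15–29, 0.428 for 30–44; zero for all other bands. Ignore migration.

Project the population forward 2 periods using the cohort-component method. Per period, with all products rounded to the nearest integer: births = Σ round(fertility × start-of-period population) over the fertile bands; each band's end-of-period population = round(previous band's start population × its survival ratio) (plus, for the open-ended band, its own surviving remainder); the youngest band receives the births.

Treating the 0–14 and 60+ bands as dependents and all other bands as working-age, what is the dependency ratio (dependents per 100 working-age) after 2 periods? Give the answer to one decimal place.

Numbering the bands 1..5 from youngest to oldest:
[period 1]
Births: 2070 × 0.07 = 145  |  840 × 0.428 = 360 → 505
Band 2: 1600 × 0.976 = 1562
Band 3: 2070 × 0.952 = 1971
Band 4: 840 × 0.942 = 791
Band 5: 2250 × 0.941 + 1080 × 0.614 = 2117 + 663 = 2780
Giving 505 / 1562 / 1971 / 791 / 2780.
[period 2]
Births: 1562 × 0.07 = 109  |  1971 × 0.428 = 844 → 953
Band 2: 505 × 0.976 = 493
Band 3: 1562 × 0.952 = 1487
Band 4: 1971 × 0.942 = 1857
Band 5: 791 × 0.941 + 2780 × 0.614 = 744 + 1707 = 2451
Giving 953 / 493 / 1487 / 1857 / 2451.
Dependents (band 0–14 + band 60+) = 953 + 2451 = 3404; working-age = 3837; ratio = 3404/3837 × 100 = 88.7

88.7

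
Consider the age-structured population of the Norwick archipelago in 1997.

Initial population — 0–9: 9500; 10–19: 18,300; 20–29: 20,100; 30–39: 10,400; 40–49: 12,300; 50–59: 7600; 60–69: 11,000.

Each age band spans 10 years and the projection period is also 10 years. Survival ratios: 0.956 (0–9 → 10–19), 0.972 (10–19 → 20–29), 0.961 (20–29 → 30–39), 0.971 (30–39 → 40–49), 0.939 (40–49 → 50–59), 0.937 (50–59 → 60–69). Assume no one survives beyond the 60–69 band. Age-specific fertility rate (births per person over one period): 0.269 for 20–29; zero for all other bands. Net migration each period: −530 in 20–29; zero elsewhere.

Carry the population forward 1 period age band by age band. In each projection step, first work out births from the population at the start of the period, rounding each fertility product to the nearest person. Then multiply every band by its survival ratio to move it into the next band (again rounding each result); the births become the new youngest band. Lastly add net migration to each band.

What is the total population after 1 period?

79832

Let group 1 be 0–9 through group 7 = 60–69.
— Period 1 —
Births: 20100 * 0.269 = 5407
Group 2: 9500 * 0.956 = 9082
Group 3: 18300 * 0.972 = 17788
Group 4: 20100 * 0.961 = 19316
Group 5: 10400 * 0.971 = 10098
Group 6: 12300 * 0.939 = 11550
Group 7: 7600 * 0.937 = 7121
Net migration: Group 3 − 530 → 17258
Giving 5407 / 9082 / 17258 / 19316 / 10098 / 11550 / 7121.
Total after period 1: 5407 + 9082 + 17258 + 19316 + 10098 + 11550 + 7121 = 79832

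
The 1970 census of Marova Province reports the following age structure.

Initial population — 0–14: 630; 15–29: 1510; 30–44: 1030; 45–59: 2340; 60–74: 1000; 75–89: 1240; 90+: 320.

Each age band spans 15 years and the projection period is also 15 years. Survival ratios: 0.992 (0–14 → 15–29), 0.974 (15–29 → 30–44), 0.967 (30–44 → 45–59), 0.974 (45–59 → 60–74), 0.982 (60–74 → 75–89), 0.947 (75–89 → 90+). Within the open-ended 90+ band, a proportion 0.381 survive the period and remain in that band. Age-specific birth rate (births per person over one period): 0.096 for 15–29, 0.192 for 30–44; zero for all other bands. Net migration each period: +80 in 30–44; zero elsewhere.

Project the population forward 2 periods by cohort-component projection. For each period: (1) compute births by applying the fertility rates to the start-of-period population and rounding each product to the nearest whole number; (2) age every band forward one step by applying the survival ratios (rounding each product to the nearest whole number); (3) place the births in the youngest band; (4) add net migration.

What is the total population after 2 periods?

Call the bands 1 to 7, youngest first.
Period 1:
Births: 1510 * 0.096 = 145, 1030 * 0.192 = 198 → total 343
Band 2: 630 * 0.992 = 625
Band 3: 1510 * 0.974 = 1471
Band 4: 1030 * 0.967 = 996
Band 5: 2340 * 0.974 = 2279
Band 6: 1000 * 0.982 = 982
Band 7: 1240 * 0.947 + 320 * 0.381 = 1174 + 122 = 1296
Net migration: Band 3 + 80 → 1551
Giving 343 / 625 / 1551 / 996 / 2279 / 982 / 1296.
Period 2:
Births: 625 * 0.096 = 60, 1551 * 0.192 = 298 → total 358
Band 2: 343 * 0.992 = 340
Band 3: 625 * 0.974 = 609
Band 4: 1551 * 0.967 = 1500
Band 5: 996 * 0.974 = 970
Band 6: 2279 * 0.982 = 2238
Band 7: 982 * 0.947 + 1296 * 0.381 = 930 + 494 = 1424
Net migration: Band 3 + 80 → 689
Giving 358 / 340 / 689 / 1500 / 970 / 2238 / 1424.
Total after period 2: 358 + 340 + 689 + 1500 + 970 + 2238 + 1424 = 7519

7519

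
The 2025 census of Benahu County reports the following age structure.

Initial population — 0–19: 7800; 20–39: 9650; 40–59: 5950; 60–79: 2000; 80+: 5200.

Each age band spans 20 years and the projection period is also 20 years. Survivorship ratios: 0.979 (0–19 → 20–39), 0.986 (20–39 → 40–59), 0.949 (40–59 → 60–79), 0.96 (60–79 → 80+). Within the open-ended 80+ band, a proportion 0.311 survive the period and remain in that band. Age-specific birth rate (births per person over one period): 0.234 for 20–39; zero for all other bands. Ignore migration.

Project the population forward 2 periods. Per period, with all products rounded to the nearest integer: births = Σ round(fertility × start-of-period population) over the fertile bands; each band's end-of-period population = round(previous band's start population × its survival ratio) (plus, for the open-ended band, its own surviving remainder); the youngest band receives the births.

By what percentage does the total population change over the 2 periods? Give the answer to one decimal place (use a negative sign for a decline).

-11.5

Let group 1 be 0–19 through group 5 = 80+.
[period 1]
Births: 9650 * 0.234 = 2258
Group 2: 7800 * 0.979 = 7636
Group 3: 9650 * 0.986 = 9515
Group 4: 5950 * 0.949 = 5647
Group 5: 2000 * 0.96 + 5200 * 0.311 = 1920 + 1617 = 3537
Population now: 0–19=2258, 20–39=7636, 40–59=9515, 60–79=5647, 80+=3537
[period 2]
Births: 7636 * 0.234 = 1787
Group 2: 2258 * 0.979 = 2211
Group 3: 7636 * 0.986 = 7529
Group 4: 9515 * 0.949 = 9030
Group 5: 5647 * 0.96 + 3537 * 0.311 = 5421 + 1100 = 6521
Population now: 0–19=1787, 20–39=2211, 40–59=7529, 60–79=9030, 80+=6521
Total: 30600 → 27078; change = -3522; percentage change = -11.5%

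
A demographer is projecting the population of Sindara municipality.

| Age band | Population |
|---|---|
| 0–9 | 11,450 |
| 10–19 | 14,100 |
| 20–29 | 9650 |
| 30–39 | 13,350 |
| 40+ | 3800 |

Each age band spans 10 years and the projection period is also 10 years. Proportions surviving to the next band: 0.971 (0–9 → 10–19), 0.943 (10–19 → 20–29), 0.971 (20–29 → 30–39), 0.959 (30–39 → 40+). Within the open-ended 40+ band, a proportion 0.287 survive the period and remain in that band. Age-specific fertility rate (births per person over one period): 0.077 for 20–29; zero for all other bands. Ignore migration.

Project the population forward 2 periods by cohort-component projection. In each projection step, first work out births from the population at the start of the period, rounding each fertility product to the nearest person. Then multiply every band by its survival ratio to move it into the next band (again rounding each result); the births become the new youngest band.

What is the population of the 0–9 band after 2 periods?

Period 1:
Births: 9650 × 0.077 = 743
10–19: 11450 × 0.971 = 11118
20–29: 14100 × 0.943 = 13296
30–39: 9650 × 0.971 = 9370
40+: 13350 × 0.959 + 3800 × 0.287 = 12803 + 1091 = 13894
Population now: 0–9=743, 10–19=11118, 20–29=13296, 30–39=9370, 40+=13894
Period 2:
Births: 13296 × 0.077 = 1024
10–19: 743 × 0.971 = 721
20–29: 11118 × 0.943 = 10484
30–39: 13296 × 0.971 = 12910
40+: 9370 × 0.959 + 13894 × 0.287 = 8986 + 3988 = 12974
Population now: 0–9=1024, 10–19=721, 20–29=10484, 30–39=12910, 40+=12974

1024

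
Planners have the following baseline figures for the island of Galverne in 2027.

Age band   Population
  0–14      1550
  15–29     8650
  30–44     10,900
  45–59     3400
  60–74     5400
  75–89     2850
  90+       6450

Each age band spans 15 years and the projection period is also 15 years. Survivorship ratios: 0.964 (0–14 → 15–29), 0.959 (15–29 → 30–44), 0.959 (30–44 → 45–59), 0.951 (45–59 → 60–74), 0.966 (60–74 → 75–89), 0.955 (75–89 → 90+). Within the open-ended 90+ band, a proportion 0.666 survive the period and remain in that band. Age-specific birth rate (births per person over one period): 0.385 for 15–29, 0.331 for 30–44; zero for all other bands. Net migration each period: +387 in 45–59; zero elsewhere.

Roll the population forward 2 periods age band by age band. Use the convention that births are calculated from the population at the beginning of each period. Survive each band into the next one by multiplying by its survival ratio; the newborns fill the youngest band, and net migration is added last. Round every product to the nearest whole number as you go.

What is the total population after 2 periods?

(Bands numbered youngest = 1 to oldest = 7.)
[period 1]
Births: 8650 × 0.385 = 3330, 10900 × 0.331 = 3608 — total 6938
Band 2: 1550 × 0.964 = 1494
Band 3: 8650 × 0.959 = 8295
Band 4: 10900 × 0.959 = 10453
Band 5: 3400 × 0.951 = 3233
Band 6: 5400 × 0.966 = 5216
Band 7: 2850 × 0.955 + 6450 × 0.666 = 2722 + 4296 = 7018
Net migration: Band 4 + 387 → 10840
Giving 6938 / 1494 / 8295 / 10840 / 3233 / 5216 / 7018.
[period 2]
Births: 1494 × 0.385 = 575, 8295 × 0.331 = 2746 — total 3321
Band 2: 6938 × 0.964 = 6688
Band 3: 1494 × 0.959 = 1433
Band 4: 8295 × 0.959 = 7955
Band 5: 10840 × 0.951 = 10309
Band 6: 3233 × 0.966 = 3123
Band 7: 5216 × 0.955 + 7018 × 0.666 = 4981 + 4674 = 9655
Net migration: Band 4 + 387 → 8342
Giving 3321 / 6688 / 1433 / 8342 / 10309 / 3123 / 9655.
Total after period 2: 3321 + 6688 + 1433 + 8342 + 10309 + 3123 + 9655 = 42871

42871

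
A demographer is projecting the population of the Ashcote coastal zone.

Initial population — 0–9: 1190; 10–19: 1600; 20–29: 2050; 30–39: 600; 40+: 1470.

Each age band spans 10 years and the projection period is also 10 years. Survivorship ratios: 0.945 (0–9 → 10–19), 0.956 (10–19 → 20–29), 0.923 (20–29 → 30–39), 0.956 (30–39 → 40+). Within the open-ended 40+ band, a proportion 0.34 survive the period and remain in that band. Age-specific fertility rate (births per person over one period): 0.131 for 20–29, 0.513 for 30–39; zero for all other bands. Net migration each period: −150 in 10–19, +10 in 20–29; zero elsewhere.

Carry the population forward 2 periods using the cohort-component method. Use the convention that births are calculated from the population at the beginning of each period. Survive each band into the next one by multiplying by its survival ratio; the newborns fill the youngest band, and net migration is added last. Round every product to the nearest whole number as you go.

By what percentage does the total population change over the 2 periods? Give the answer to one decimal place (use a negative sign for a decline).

After projecting period 1:
Births: 2050 * 0.131 = 269 ; 600 * 0.513 = 308 ⇒ total 577
10–19: 1190 * 0.945 = 1125
20–29: 1600 * 0.956 = 1530
30–39: 2050 * 0.923 = 1892
40+: 600 * 0.956 + 1470 * 0.34 = 574 + 500 = 1074
Net migration: 10–19 − 150 → 975; 20–29 + 10 → 1540
End of period: [577, 975, 1540, 1892, 1074]
After projecting period 2:
Births: 1540 * 0.131 = 202 ; 1892 * 0.513 = 971 ⇒ total 1173
10–19: 577 * 0.945 = 545
20–29: 975 * 0.956 = 932
30–39: 1540 * 0.923 = 1421
40+: 1892 * 0.956 + 1074 * 0.34 = 1809 + 365 = 2174
Net migration: 10–19 − 150 → 395; 20–29 + 10 → 942
End of period: [1173, 395, 942, 1421, 2174]
Total: 6910 → 6105; change = -805; percentage change = -11.6%

-11.6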